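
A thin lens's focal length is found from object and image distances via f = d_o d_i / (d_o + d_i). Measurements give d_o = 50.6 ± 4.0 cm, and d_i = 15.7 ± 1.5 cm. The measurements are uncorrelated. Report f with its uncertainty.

∂f/∂d_o = (d_i/(d_o+d_i))² = 0.0561;  ∂f/∂d_i = (d_o/(d_o+d_i))² = 0.582
δf = √((∂f/∂d_o · δd_o)² + (∂f/∂d_i · δd_i)²) = √(0.0503 + 0.763) = 0.902 cm
f = 12.0 cm.

12.0 ± 0.902 cm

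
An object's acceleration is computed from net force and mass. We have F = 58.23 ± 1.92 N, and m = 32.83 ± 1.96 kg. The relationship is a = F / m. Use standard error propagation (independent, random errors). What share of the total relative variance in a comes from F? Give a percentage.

(δa/a)² = (1·δF/F)² + (-1·δm/m)²
  F term: (1×0.0330)² = 0.00109
  m term: (-1×0.0597)² = 0.00356
Total = 0.00465. Share from F = 0.00109/0.00465 = 0.234.

23.4%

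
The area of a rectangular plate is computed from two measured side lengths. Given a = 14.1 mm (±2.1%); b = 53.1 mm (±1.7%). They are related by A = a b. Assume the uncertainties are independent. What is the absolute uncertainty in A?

20.2 mm^2

For a monomial A ∝ a, b, fractional errors add in quadrature:
  (1·δa/a)² = (1×0.0210)² = 0.000441;  (1·δb/b)² = (1×0.0170)² = 0.000289
δA/A = √(0.000730) = 0.0270
A = 749 mm^2, so δA = 0.0270 × 749 = 20.2 mm^2.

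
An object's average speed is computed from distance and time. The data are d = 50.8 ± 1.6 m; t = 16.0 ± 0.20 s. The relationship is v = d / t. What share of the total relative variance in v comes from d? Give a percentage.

(δv/v)² = (1·δd/d)² + (-1·δt/t)²
  d term: (1×0.0315)² = 0.000992
  t term: (-1×0.0125)² = 0.000156
Total = 0.00115. Share from d = 0.000992/0.00115 = 0.864.

86.4%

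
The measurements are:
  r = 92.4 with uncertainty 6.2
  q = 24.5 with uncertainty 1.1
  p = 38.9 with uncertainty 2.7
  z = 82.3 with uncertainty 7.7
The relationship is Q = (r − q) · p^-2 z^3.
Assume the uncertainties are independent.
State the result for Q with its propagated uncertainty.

25000 ± 8170

Let u = r − q = 67.9. δu = √(δr² + δq²) = √(38.4 + 1.21) = 6.30, so δu/u = 0.0927.
Q is then a monomial in u, p, z:
δQ/Q = √((δu/u)² + (-2·δp/p)² + (3·δz/z)²) = √(0.00860 + 0.0193 + 0.0788) = 0.327
Q = 25000, so δQ = 0.327 × 25000 = 8170.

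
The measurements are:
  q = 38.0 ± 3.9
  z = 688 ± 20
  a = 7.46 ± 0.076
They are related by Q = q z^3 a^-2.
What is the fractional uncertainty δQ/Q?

0.136

Relative error in a monomial: (δQ/Q)² = Σ (nᵢ · δxᵢ/xᵢ)².
  (1·δq/q)² = (1×0.103)² = 0.0105;  (3·δz/z)² = (3×0.0291)² = 0.00761;  (-2·δa/a)² = (-2×0.0102)² = 0.000415
δQ/Q = √(0.0186) = 0.136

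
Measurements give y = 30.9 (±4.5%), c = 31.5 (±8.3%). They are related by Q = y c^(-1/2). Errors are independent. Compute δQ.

0.337

For a monomial Q ∝ y, c^(-1/2), fractional errors add in quadrature:
  (1·δy/y)² = (1×0.0450)² = 0.00202;  (−½·δc/c)² = (-0.5×0.0830)² = 0.00172
δQ/Q = √(0.00375) = 0.0612
Q = 5.51, so δQ = 0.0612 × 5.51 = 0.337.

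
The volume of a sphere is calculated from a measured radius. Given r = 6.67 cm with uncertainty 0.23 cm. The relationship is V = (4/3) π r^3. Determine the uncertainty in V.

Relative error in a monomial: (δV/V)² = Σ (nᵢ · δxᵢ/xᵢ)².
  (3·δr/r)² = (3×0.0345)² = 0.0107
δV/V = √(0.0107) = 0.103
V = 1240 cm^3, so δV = 0.103 × 1240 = 129 cm^3.

129 cm^3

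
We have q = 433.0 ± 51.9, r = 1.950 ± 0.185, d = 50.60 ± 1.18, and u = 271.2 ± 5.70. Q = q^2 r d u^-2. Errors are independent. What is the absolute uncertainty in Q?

Relative error in a monomial: (δQ/Q)² = Σ (nᵢ · δxᵢ/xᵢ)².
  (2·δq/q)² = (2×0.120)² = 0.0575;  (1·δr/r)² = (1×0.0949)² = 0.00900;  (1·δd/d)² = (1×0.0233)² = 0.000544;  (-2·δu/u)² = (-2×0.0210)² = 0.00177
δQ/Q = √(0.0688) = 0.262
Q = 251.5, so δQ = 0.262 × 251.5 = 66.0.

66.0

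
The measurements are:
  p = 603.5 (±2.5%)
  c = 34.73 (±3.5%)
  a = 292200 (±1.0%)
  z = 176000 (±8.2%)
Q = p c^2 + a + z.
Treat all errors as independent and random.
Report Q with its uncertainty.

(1.196 ± 0.0561) × 10^6

Let w = p·c^2 = 727900. δw/w = √((1·δp/p)² + (2·δc/c)²) = √(0.000625 + 0.00490) = 0.0743, so δw = 54100.
Q = w + a + z: δQ = √(δw² + δa² + δz²) = √(2.93e+09 + 8.54e+06 + 2.08e+08) = 56100
Q = 1.196e+06.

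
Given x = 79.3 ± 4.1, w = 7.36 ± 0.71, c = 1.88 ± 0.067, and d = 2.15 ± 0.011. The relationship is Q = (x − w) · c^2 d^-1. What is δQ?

Let u = x − w = 71.9. δu = √(δx² + δw²) = √(16.8 + 0.504) = 4.16, so δu/u = 0.0578.
Q is then a monomial in u, c, d:
δQ/Q = √((δu/u)² + (2·δc/c)² + (-1·δd/d)²) = √(0.00335 + 0.00508 + 2.62e-05) = 0.0919
Q = 118, so δQ = 0.0919 × 118 = 10.9.

10.9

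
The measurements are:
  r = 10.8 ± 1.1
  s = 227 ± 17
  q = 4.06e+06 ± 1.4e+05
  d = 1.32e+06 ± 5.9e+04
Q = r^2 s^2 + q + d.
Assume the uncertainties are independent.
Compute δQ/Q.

0.134

Let p = r^2·s^2 = 6.01e+06. δp/p = √((2·δr/r)² + (2·δs/s)²) = √(0.0415 + 0.0224) = 0.253, so δp = 1.52e+06.
Q = p + q + d: δQ = √(δp² + δq² + δd²) = √(2.31e+12 + 1.96e+10 + 3.48e+09) = 1.53e+06
Q = 1.14e+07, so δQ/Q = 1.53e+06/1.14e+07 = 0.134.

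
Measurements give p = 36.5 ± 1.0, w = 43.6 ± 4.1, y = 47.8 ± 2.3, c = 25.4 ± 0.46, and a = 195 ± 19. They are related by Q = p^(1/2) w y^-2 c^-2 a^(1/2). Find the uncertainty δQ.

Each factor contributes (exponent × relative error)² to (δQ/Q)²:
  (½·δp/p)² = (0.5×0.0274)² = 0.000188;  (1·δw/w)² = (1×0.0940)² = 0.00884;  (-2·δy/y)² = (-2×0.0481)² = 0.00926;  (-2·δc/c)² = (-2×0.0181)² = 0.00131;  (½·δa/a)² = (0.5×0.0974)² = 0.00237
δQ/Q = √(0.0220) = 0.148
Q = 0.00250, so δQ = 0.148 × 0.00250 = 0.000370.

0.000370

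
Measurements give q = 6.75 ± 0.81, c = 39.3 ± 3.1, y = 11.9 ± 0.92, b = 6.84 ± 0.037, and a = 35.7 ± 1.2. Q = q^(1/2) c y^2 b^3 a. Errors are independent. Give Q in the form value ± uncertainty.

(1.65 ± 0.310) × 10^8

Q is a product of powers, so relative uncertainties combine in quadrature:
  (½·δq/q)² = (0.5×0.120)² = 0.00360;  (1·δc/c)² = (1×0.0789)² = 0.00622;  (2·δy/y)² = (2×0.0773)² = 0.0239;  (3·δb/b)² = (3×0.00541)² = 0.000263;  (1·δa/a)² = (1×0.0336)² = 0.00113
δQ/Q = √(0.0351) = 0.187
Q = 1.65e+08, so δQ = 0.187 × 1.65e+08 = 3.1e+07.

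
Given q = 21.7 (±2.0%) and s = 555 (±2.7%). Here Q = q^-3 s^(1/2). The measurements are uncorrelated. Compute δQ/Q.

Q is a product of powers, so relative uncertainties combine in quadrature:
  (-3·δq/q)² = (-3×0.0200)² = 0.00360;  (½·δs/s)² = (0.5×0.0270)² = 0.000182
δQ/Q = √(0.00378) = 0.0615

0.0615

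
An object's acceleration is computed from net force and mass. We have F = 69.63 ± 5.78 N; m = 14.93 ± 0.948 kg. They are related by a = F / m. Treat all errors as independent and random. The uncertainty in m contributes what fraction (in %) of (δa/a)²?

36.9%

(δa/a)² = (1·δF/F)² + (-1·δm/m)²
  F term: (1×0.0830)² = 0.00689
  m term: (-1×0.0635)² = 0.00403
Total = 0.0109. Share from m = 0.00403/0.0109 = 0.369.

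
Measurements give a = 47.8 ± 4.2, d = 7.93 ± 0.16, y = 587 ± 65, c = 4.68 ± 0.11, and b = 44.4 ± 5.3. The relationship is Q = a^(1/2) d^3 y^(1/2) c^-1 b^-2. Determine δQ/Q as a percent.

25.7%

Relative error in a monomial: (δQ/Q)² = Σ (nᵢ · δxᵢ/xᵢ)².
  (½·δa/a)² = (0.5×0.0879)² = 0.00193;  (3·δd/d)² = (3×0.0202)² = 0.00366;  (½·δy/y)² = (0.5×0.111)² = 0.00307;  (-1·δc/c)² = (-1×0.0235)² = 0.000552;  (-2·δb/b)² = (-2×0.119)² = 0.0570
δQ/Q = √(0.0662) = 0.257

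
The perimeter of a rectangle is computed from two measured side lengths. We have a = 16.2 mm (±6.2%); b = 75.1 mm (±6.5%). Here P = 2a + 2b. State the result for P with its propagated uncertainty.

Each term contributes (cᵢ δxᵢ)² to (δP)²:
  (2·δa)² = 4.04;  (2·δb)² = 95.3
δP = √(99.4) = 9.97 mm
P = 183 mm.

183 ± 9.97 mm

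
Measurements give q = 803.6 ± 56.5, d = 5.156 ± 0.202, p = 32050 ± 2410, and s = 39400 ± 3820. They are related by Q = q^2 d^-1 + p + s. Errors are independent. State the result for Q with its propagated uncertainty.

Let w = q^2·d^-1 = 125200. δw/w = √((2·δq/q)² + (-1·δd/d)²) = √(0.0198 + 0.00153) = 0.146, so δw = 18300.
Q = w + p + s: δQ = √(δw² + δp² + δs²) = √(3.34e+08 + 5.81e+06 + 1.46e+07) = 18800
Q = 196700.

196700 ± 18800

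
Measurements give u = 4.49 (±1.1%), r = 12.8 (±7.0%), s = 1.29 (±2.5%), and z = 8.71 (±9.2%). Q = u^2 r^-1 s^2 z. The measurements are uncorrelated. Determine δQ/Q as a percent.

Products/powers → add relative errors in quadrature, weighted by exponent:
  (2·δu/u)² = (2×0.0110)² = 0.000484;  (-1·δr/r)² = (-1×0.0700)² = 0.00490;  (2·δs/s)² = (2×0.0250)² = 0.00250;  (1·δz/z)² = (1×0.0920)² = 0.00846
δQ/Q = √(0.0163) = 0.128

12.8%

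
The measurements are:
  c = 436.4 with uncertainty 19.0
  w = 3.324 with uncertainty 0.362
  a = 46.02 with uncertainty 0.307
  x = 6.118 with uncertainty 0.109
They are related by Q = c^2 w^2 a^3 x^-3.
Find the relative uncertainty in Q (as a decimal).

Relative error in a monomial: (δQ/Q)² = Σ (nᵢ · δxᵢ/xᵢ)².
  (2·δc/c)² = (2×0.0435)² = 0.00758;  (2·δw/w)² = (2×0.109)² = 0.0474;  (3·δa/a)² = (3×0.00667)² = 0.000401;  (-3·δx/x)² = (-3×0.0178)² = 0.00286
δQ/Q = √(0.0583) = 0.241

0.241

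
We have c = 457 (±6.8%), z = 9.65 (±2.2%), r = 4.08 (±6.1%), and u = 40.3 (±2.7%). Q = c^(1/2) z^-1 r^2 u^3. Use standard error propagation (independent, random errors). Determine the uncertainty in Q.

3.67e+05

Q is a product of powers, so relative uncertainties combine in quadrature:
  (½·δc/c)² = (0.5×0.0680)² = 0.00116;  (-1·δz/z)² = (-1×0.0220)² = 0.000484;  (2·δr/r)² = (2×0.0610)² = 0.0149;  (3·δu/u)² = (3×0.0270)² = 0.00656
δQ/Q = √(0.0231) = 0.152
Q = 2.41e+06, so δQ = 0.152 × 2.41e+06 = 3.67e+05.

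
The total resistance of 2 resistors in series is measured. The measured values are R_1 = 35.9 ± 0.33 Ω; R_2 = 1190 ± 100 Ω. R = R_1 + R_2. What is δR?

Sums and differences: (δR)² = Σ (cᵢ δxᵢ)².
  (δR_1)² = 0.109;  (δR_2)² = 10000
δR = √(10000) = 100 Ω

100 Ω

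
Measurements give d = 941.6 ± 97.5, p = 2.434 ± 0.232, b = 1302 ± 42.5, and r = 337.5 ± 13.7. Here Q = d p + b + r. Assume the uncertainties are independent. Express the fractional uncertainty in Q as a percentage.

8.28%

Let w = d·p = 2292. δw/w = √((1·δd/d)² + (1·δp/p)²) = √(0.0107 + 0.00909) = 0.141, so δw = 323.
Q = w + b + r: δQ = √(δw² + δb² + δr²) = √(1.04e+05 + 1810 + 188) = 326
Q = 3931, so δQ/Q = 326/3931 = 0.0828.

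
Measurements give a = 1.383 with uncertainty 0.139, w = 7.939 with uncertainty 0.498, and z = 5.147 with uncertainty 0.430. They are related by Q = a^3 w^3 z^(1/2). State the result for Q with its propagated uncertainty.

3003 ± 1070

Relative error in a monomial: (δQ/Q)² = Σ (nᵢ · δxᵢ/xᵢ)².
  (3·δa/a)² = (3×0.101)² = 0.0909;  (3·δw/w)² = (3×0.0627)² = 0.0354;  (½·δz/z)² = (0.5×0.0835)² = 0.00174
δQ/Q = √(0.128) = 0.358
Q = 3003, so δQ = 0.358 × 3003 = 1070.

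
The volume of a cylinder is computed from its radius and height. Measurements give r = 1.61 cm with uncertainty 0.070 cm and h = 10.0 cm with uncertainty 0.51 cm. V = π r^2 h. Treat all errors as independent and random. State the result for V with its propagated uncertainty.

81.4 ± 8.21 cm^3

V is a product of powers, so relative uncertainties combine in quadrature:
  (2·δr/r)² = (2×0.0435)² = 0.00756;  (1·δh/h)² = (1×0.0510)² = 0.00260
δV/V = √(0.0102) = 0.101
V = 81.4 cm^3, so δV = 0.101 × 81.4 = 8.21 cm^3.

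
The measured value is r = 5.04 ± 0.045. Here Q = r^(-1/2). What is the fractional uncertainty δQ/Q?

0.00446

Products/powers → add relative errors in quadrature, weighted by exponent:
  (−½·δr/r)² = (-0.5×0.00893)² = 1.99e-05
δQ/Q = √(1.99e-05) = 0.00446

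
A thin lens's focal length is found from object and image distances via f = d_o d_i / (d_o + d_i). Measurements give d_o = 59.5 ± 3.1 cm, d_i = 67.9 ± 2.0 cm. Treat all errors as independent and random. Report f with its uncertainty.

∂f/∂d_o = (d_i/(d_o+d_i))² = 0.284;  ∂f/∂d_i = (d_o/(d_o+d_i))² = 0.218
δf = √((∂f/∂d_o · δd_o)² + (∂f/∂d_i · δd_i)²) = √(0.775 + 0.190) = 0.983 cm
f = 31.7 cm.

31.7 ± 0.983 cm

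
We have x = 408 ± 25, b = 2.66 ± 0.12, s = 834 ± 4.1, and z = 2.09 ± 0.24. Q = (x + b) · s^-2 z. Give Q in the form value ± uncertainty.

Let u = x + b = 411. δu = √(δx² + δb²) = √(625 + 0.0144) = 25.0, so δu/u = 0.0609.
Q is then a monomial in u, s, z:
δQ/Q = √((δu/u)² + (-2·δs/s)² + (1·δz/z)²) = √(0.00371 + 9.67e-05 + 0.0132) = 0.130
Q = 0.00123, so δQ = 0.130 × 0.00123 = 0.000161.

0.00123 ± 0.000161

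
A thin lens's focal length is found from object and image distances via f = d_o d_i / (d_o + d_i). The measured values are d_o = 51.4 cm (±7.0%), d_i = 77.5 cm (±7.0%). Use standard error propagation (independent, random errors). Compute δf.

∂f/∂d_o = (d_i/(d_o+d_i))² = 0.361;  ∂f/∂d_i = (d_o/(d_o+d_i))² = 0.159
δf = √((∂f/∂d_o · δd_o)² + (∂f/∂d_i · δd_i)²) = √(1.69 + 0.744) = 1.56 cm

1.56 cm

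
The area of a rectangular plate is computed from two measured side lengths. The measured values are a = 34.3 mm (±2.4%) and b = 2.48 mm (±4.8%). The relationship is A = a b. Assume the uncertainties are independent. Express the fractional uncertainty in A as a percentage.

Each factor contributes (exponent × relative error)² to (δA/A)²:
  (1·δa/a)² = (1×0.0240)² = 0.000576;  (1·δb/b)² = (1×0.0480)² = 0.00230
δA/A = √(0.00288) = 0.0537

5.37%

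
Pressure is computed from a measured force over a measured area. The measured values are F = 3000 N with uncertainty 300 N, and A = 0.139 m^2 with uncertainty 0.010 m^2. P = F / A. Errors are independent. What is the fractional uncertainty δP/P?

0.123

Relative error in a monomial: (δP/P)² = Σ (nᵢ · δxᵢ/xᵢ)².
  (1·δF/F)² = (1×0.100)² = 0.0100;  (-1·δA/A)² = (-1×0.0719)² = 0.00518
δP/P = √(0.0152) = 0.123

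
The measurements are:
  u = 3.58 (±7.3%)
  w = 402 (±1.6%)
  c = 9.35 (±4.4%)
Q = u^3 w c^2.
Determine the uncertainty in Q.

Q is a product of powers, so relative uncertainties combine in quadrature:
  (3·δu/u)² = (3×0.0730)² = 0.0480;  (1·δw/w)² = (1×0.0160)² = 0.000256;  (2·δc/c)² = (2×0.0440)² = 0.00774
δQ/Q = √(0.0560) = 0.237
Q = 1.61e+06, so δQ = 0.237 × 1.61e+06 = 3.81e+05.

3.81e+05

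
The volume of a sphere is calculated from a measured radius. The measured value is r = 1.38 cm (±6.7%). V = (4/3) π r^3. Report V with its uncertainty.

V ∝ r^3, so δV/V = |3| · δr/r = 3 × 0.0670 = 0.201.
V = 11.0 cm^3, so δV = 0.201 × 11.0 = 2.21 cm^3.

11.0 ± 2.21 cm^3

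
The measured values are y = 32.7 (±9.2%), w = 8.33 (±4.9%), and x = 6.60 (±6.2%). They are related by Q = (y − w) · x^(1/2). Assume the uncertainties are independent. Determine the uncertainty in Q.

8.04

Let u = y − w = 24.4. δu = √(δy² + δw²) = √(9.05 + 0.167) = 3.04, so δu/u = 0.125.
Q is then a monomial in u, x:
δQ/Q = √((δu/u)² + (½·δx/x)²) = √(0.0155 + 0.000961) = 0.128
Q = 62.6, so δQ = 0.128 × 62.6 = 8.04.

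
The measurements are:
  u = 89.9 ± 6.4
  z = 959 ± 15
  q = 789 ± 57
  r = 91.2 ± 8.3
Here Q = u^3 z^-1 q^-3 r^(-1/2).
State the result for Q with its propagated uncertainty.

For a monomial Q ∝ u^3, z^-1, q^-3, r^(-1/2), fractional errors add in quadrature:
  (3·δu/u)² = (3×0.0712)² = 0.0456;  (-1·δz/z)² = (-1×0.0156)² = 0.000245;  (-3·δq/q)² = (-3×0.0722)² = 0.0470;  (−½·δr/r)² = (-0.5×0.0910)² = 0.00207
δQ/Q = √(0.0949) = 0.308
Q = 1.62e-07, so δQ = 0.308 × 1.62e-07 = 4.98e-08.

(1.62 ± 0.498) × 10^-7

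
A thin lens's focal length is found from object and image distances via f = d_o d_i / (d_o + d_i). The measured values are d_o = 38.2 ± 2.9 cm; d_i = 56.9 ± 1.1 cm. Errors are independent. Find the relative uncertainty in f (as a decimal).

∂f/∂d_o = (d_i/(d_o+d_i))² = 0.358;  ∂f/∂d_i = (d_o/(d_o+d_i))² = 0.161
δf = √((∂f/∂d_o · δd_o)² + (∂f/∂d_i · δd_i)²) = √(1.08 + 0.0315) = 1.05 cm
f = 22.9 cm, so δf/f = 1.05/22.9 = 0.0461.

0.0461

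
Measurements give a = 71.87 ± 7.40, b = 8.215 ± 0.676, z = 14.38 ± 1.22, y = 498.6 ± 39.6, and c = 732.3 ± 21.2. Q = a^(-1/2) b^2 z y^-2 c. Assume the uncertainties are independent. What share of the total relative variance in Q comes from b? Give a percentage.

43.0%

(δQ/Q)² = (−½·δa/a)² + (2·δb/b)² + (1·δz/z)² + (-2·δy/y)² + (1·δc/c)²
  a term: (-0.5×0.103)² = 0.00265
  b term: (2×0.0823)² = 0.0271
  z term: (1×0.0848)² = 0.00720
  y term: (-2×0.0794)² = 0.0252
  c term: (1×0.0289)² = 0.000838
Total = 0.0630. Share from b = 0.0271/0.0630 = 0.430.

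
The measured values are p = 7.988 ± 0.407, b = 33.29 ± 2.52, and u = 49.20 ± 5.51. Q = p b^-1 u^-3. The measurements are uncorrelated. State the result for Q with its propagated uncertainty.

(2.015 ± 0.701) × 10^-6

Since Q is a product/quotient, work with relative uncertainties:
  (1·δp/p)² = (1×0.0510)² = 0.00260;  (-1·δb/b)² = (-1×0.0757)² = 0.00573;  (-3·δu/u)² = (-3×0.112)² = 0.113
δQ/Q = √(0.121) = 0.348
Q = 2.015e-06, so δQ = 0.348 × 2.015e-06 = 7.01e-07.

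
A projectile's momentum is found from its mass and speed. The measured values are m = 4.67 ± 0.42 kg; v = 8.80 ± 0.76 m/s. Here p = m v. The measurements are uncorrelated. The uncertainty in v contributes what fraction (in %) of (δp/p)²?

48.0%

(δp/p)² = (1·δm/m)² + (1·δv/v)²
  m term: (1×0.0899)² = 0.00809
  v term: (1×0.0864)² = 0.00746
Total = 0.0155. Share from v = 0.00746/0.0155 = 0.480.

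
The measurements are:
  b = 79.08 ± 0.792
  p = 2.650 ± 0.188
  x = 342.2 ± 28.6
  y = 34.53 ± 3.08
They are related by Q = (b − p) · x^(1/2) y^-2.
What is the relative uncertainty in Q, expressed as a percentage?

18.4%

Let u = b − p = 76.43. δu = √(δb² + δp²) = √(0.627 + 0.0353) = 0.814, so δu/u = 0.0107.
Q is then a monomial in u, x, y:
δQ/Q = √((δu/u)² + (½·δx/x)² + (-2·δy/y)²) = √(0.000113 + 0.00175 + 0.0318) = 0.184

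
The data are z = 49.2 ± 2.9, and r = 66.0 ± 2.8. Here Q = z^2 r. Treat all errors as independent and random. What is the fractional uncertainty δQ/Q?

Q is a product of powers, so relative uncertainties combine in quadrature:
  (2·δz/z)² = (2×0.0589)² = 0.0139;  (1·δr/r)² = (1×0.0424)² = 0.00180
δQ/Q = √(0.0157) = 0.125

0.125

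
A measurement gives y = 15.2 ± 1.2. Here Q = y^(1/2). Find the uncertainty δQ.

0.154

Relative error in a monomial: (δQ/Q)² = Σ (nᵢ · δxᵢ/xᵢ)².
  (½·δy/y)² = (0.5×0.0789)² = 0.00156
δQ/Q = √(0.00156) = 0.0395
Q = 3.90, so δQ = 0.0395 × 3.90 = 0.154.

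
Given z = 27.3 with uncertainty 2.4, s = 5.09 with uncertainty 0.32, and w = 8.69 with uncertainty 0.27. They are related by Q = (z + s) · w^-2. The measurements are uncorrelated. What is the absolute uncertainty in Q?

Let u = z + s = 32.4. δu = √(δz² + δs²) = √(5.76 + 0.102) = 2.42, so δu/u = 0.0748.
Q is then a monomial in u, w:
δQ/Q = √((δu/u)² + (-2·δw/w)²) = √(0.00559 + 0.00386) = 0.0972
Q = 0.429, so δQ = 0.0972 × 0.429 = 0.0417.

0.0417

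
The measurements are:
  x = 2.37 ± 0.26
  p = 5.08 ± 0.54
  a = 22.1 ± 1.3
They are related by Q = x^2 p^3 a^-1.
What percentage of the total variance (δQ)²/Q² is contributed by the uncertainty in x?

31.4%

(δQ/Q)² = (2·δx/x)² + (3·δp/p)² + (-1·δa/a)²
  x term: (2×0.110)² = 0.0481
  p term: (3×0.106)² = 0.102
  a term: (-1×0.0588)² = 0.00346
Total = 0.153. Share from x = 0.0481/0.153 = 0.314.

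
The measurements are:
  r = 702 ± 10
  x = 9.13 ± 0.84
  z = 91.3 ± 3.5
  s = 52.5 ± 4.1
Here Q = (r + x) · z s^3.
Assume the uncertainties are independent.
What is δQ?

Let u = r + x = 711. δu = √(δr² + δx²) = √(100 + 0.706) = 10.0, so δu/u = 0.0141.
Q is then a monomial in u, z, s:
δQ/Q = √((δu/u)² + (1·δz/z)² + (3·δs/s)²) = √(0.000199 + 0.00147 + 0.0549) = 0.238
Q = 9.4e+09, so δQ = 0.238 × 9.4e+09 = 2.23e+09.

2.23e+09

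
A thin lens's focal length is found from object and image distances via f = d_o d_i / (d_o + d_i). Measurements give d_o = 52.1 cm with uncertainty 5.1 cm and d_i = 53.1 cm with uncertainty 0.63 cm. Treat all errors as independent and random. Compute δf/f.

∂f/∂d_o = (d_i/(d_o+d_i))² = 0.255;  ∂f/∂d_i = (d_o/(d_o+d_i))² = 0.245
δf = √((∂f/∂d_o · δd_o)² + (∂f/∂d_i · δd_i)²) = √(1.69 + 0.0239) = 1.31 cm
f = 26.3 cm, so δf/f = 1.31/26.3 = 0.0498.

0.0498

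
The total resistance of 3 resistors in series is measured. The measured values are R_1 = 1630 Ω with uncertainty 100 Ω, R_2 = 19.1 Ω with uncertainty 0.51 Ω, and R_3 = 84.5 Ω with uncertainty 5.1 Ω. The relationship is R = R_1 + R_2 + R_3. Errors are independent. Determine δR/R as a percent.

R is a linear combination, so absolute uncertainties add in quadrature:
  (δR_1)² = 10000;  (δR_2)² = 0.260;  (δR_3)² = 26.0
δR = √(10000) = 100 Ω
R = 1730 Ω, so δR/R = 100/1730 = 0.0578.

5.78%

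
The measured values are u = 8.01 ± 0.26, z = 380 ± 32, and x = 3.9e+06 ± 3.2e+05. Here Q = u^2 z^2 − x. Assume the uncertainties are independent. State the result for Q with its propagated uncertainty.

Let p = u^2·z^2 = 9.26e+06. δp/p = √((2·δu/u)² + (2·δz/z)²) = √(0.00421 + 0.0284) = 0.180, so δp = 1.67e+06.
Q = p − x: δQ = √(δp² + δx²) = √(2.8e+12 + 1.02e+11) = 1.7e+06
Q = 5.36e+06.

(5.36 ± 1.70) × 10^6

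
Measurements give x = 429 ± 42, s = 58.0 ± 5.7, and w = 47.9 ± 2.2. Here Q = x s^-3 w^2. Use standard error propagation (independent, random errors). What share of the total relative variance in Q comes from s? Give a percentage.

(δQ/Q)² = (1·δx/x)² + (-3·δs/s)² + (2·δw/w)²
  x term: (1×0.0979)² = 0.00958
  s term: (-3×0.0983)² = 0.0869
  w term: (2×0.0459)² = 0.00844
Total = 0.105. Share from s = 0.0869/0.105 = 0.828.

82.8%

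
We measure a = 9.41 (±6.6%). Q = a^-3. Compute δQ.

For a monomial Q ∝ a^-3, fractional errors add in quadrature:
  (-3·δa/a)² = (-3×0.0660)² = 0.0392
δQ/Q = √(0.0392) = 0.198
Q = 0.00120, so δQ = 0.198 × 0.00120 = 0.000238.

0.000238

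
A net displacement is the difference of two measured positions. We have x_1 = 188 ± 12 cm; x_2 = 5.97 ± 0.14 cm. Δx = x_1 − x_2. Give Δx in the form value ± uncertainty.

182 ± 12.0 cm

Sums and differences: (δΔx)² = Σ (cᵢ δxᵢ)².
  (δx_1)² = 144;  (δx_2)² = 0.0196
δΔx = √(144) = 12.0 cm
Δx = 182 cm.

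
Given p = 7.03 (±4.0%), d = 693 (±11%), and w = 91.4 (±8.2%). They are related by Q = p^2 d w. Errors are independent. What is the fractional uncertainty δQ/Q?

0.159

For a monomial Q ∝ p^2, d, w, fractional errors add in quadrature:
  (2·δp/p)² = (2×0.0400)² = 0.00640;  (1·δd/d)² = (1×0.110)² = 0.0121;  (1·δw/w)² = (1×0.0820)² = 0.00672
δQ/Q = √(0.0252) = 0.159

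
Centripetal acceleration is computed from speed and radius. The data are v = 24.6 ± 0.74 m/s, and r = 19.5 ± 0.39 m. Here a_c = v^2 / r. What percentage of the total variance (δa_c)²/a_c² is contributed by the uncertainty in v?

(δa_c/a_c)² = (2·δv/v)² + (-1·δr/r)²
  v term: (2×0.0301)² = 0.00362
  r term: (-1×0.0200)² = 0.000400
Total = 0.00402. Share from v = 0.00362/0.00402 = 0.900.

90.0%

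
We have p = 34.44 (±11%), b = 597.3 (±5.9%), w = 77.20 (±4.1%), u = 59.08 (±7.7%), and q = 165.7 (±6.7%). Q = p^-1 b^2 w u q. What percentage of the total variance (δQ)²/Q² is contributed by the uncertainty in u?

(δQ/Q)² = (-1·δp/p)² + (2·δb/b)² + (1·δw/w)² + (1·δu/u)² + (1·δq/q)²
  p term: (-1×0.110)² = 0.0121
  b term: (2×0.0590)² = 0.0139
  w term: (1×0.0410)² = 0.00168
  u term: (1×0.0770)² = 0.00593
  q term: (1×0.0670)² = 0.00449
Total = 0.0381. Share from u = 0.00593/0.0381 = 0.156.

15.6%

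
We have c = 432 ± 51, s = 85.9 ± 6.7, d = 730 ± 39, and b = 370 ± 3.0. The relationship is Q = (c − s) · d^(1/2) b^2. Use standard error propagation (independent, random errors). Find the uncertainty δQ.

Let u = c − s = 346. δu = √(δc² + δs²) = √(2600 + 44.9) = 51.4, so δu/u = 0.149.
Q is then a monomial in u, d, b:
δQ/Q = √((δu/u)² + (½·δd/d)² + (2·δb/b)²) = √(0.0221 + 0.000714 + 0.000263) = 0.152
Q = 1.28e+09, so δQ = 0.152 × 1.28e+09 = 1.94e+08.

1.94e+08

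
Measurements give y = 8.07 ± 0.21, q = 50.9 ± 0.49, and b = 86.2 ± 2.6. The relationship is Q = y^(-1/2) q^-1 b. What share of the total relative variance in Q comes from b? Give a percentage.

77.6%

(δQ/Q)² = (−½·δy/y)² + (-1·δq/q)² + (1·δb/b)²
  y term: (-0.5×0.0260)² = 0.000169
  q term: (-1×0.00963)² = 9.27e-05
  b term: (1×0.0302)² = 0.000910
Total = 0.00117. Share from b = 0.000910/0.00117 = 0.776.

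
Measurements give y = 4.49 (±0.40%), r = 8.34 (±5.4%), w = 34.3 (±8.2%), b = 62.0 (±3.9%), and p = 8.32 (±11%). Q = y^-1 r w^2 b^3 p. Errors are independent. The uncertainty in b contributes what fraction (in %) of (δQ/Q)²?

(δQ/Q)² = (-1·δy/y)² + (1·δr/r)² + (2·δw/w)² + (3·δb/b)² + (1·δp/p)²
  y term: (-1×0.00400)² = 1.6e-05
  r term: (1×0.0540)² = 0.00292
  w term: (2×0.0820)² = 0.0269
  b term: (3×0.0390)² = 0.0137
  p term: (1×0.110)² = 0.0121
Total = 0.0556. Share from b = 0.0137/0.0556 = 0.246.

24.6%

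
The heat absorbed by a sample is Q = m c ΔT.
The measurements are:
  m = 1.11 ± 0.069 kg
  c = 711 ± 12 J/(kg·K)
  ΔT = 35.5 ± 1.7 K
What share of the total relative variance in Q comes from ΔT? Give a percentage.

35.6%

(δQ/Q)² = (1·δm/m)² + (1·δc/c)² + (1·δΔT/ΔT)²
  m term: (1×0.0622)² = 0.00386
  c term: (1×0.0169)² = 0.000285
  ΔT term: (1×0.0479)² = 0.00229
Total = 0.00644. Share from ΔT = 0.00229/0.00644 = 0.356.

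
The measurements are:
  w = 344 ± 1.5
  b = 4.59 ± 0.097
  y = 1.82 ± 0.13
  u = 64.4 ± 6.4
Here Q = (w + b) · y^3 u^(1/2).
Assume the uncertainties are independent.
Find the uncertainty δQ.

Let h = w + b = 349. δh = √(δw² + δb²) = √(2.25 + 0.00941) = 1.50, so δh/h = 0.00431.
Q is then a monomial in h, y, u:
δQ/Q = √((δh/h)² + (3·δy/y)² + (½·δu/u)²) = √(1.86e-05 + 0.0459 + 0.00247) = 0.220
Q = 16900, so δQ = 0.220 × 16900 = 3710.

3710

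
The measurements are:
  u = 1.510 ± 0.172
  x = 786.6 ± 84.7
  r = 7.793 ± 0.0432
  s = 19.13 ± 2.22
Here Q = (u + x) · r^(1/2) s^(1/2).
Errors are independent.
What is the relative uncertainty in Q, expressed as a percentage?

Let w = u + x = 788.1. δw = √(δu² + δx²) = √(0.0296 + 7170) = 84.7, so δw/w = 0.107.
Q is then a monomial in w, r, s:
δQ/Q = √((δw/w)² + (½·δr/r)² + (½·δs/s)²) = √(0.0116 + 7.68e-06 + 0.00337) = 0.122

12.2%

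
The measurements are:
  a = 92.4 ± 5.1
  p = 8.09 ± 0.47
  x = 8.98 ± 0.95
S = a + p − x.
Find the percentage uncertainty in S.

5.69%

Each term contributes (cᵢ δxᵢ)² to (δS)²:
  (δa)² = 26.0;  (δp)² = 0.221;  (δx)² = 0.902
δS = √(27.1) = 5.21
S = 91.5, so δS/S = 5.21/91.5 = 0.0569.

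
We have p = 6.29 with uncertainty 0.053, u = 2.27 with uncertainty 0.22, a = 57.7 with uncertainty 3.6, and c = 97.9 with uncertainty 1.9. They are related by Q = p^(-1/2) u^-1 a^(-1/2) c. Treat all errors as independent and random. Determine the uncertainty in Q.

0.235

Relative error in a monomial: (δQ/Q)² = Σ (nᵢ · δxᵢ/xᵢ)².
  (−½·δp/p)² = (-0.5×0.00843)² = 1.77e-05;  (-1·δu/u)² = (-1×0.0969)² = 0.00939;  (−½·δa/a)² = (-0.5×0.0624)² = 0.000973;  (1·δc/c)² = (1×0.0194)² = 0.000377
δQ/Q = √(0.0108) = 0.104
Q = 2.26, so δQ = 0.104 × 2.26 = 0.235.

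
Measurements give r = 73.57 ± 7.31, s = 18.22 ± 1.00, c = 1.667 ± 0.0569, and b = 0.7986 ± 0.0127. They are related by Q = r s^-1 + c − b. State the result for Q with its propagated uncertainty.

Let p = r·s^-1 = 4.038. δp/p = √((1·δr/r)² + (-1·δs/s)²) = √(0.00987 + 0.00301) = 0.114, so δp = 0.458.
Q = p + c − b: δQ = √(δp² + δc² + δb²) = √(0.210 + 0.00324 + 0.000161) = 0.462
Q = 4.906.

4.906 ± 0.462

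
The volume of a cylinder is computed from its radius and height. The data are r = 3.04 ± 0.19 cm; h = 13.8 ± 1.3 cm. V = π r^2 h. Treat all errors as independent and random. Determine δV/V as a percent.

Relative error in a monomial: (δV/V)² = Σ (nᵢ · δxᵢ/xᵢ)².
  (2·δr/r)² = (2×0.0625)² = 0.0156;  (1·δh/h)² = (1×0.0942)² = 0.00887
δV/V = √(0.0245) = 0.157

15.7%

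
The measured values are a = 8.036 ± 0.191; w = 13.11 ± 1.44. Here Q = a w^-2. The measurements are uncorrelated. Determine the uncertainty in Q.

0.0103

Relative error in a monomial: (δQ/Q)² = Σ (nᵢ · δxᵢ/xᵢ)².
  (1·δa/a)² = (1×0.0238)² = 0.000565;  (-2·δw/w)² = (-2×0.110)² = 0.0483
δQ/Q = √(0.0488) = 0.221
Q = 0.04676, so δQ = 0.221 × 0.04676 = 0.0103.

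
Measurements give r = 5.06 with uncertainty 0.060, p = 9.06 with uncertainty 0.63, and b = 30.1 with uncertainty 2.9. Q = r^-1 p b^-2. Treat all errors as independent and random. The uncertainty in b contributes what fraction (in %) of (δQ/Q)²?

88.2%

(δQ/Q)² = (-1·δr/r)² + (1·δp/p)² + (-2·δb/b)²
  r term: (-1×0.0119)² = 0.000141
  p term: (1×0.0695)² = 0.00484
  b term: (-2×0.0963)² = 0.0371
Total = 0.0421. Share from b = 0.0371/0.0421 = 0.882.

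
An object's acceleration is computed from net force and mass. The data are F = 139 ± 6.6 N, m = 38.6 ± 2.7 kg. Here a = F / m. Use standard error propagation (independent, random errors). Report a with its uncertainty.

For a monomial a ∝ F, m^-1, fractional errors add in quadrature:
  (1·δF/F)² = (1×0.0475)² = 0.00225;  (-1·δm/m)² = (-1×0.0699)² = 0.00489
δa/a = √(0.00715) = 0.0845
a = 3.60 m/s^2, so δa = 0.0845 × 3.60 = 0.304 m/s^2.

3.60 ± 0.304 m/s^2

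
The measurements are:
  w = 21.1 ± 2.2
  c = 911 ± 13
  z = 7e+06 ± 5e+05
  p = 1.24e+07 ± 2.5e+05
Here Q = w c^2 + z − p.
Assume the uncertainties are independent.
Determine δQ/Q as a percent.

16.3%

Let h = w·c^2 = 1.75e+07. δh/h = √((1·δw/w)² + (2·δc/c)²) = √(0.0109 + 0.000815) = 0.108, so δh = 1.89e+06.
Q = h + z − p: δQ = √(δh² + δz² + δp²) = √(3.58e+12 + 2.5e+11 + 6.25e+10) = 1.97e+06
Q = 1.21e+07, so δQ/Q = 1.97e+06/1.21e+07 = 0.163.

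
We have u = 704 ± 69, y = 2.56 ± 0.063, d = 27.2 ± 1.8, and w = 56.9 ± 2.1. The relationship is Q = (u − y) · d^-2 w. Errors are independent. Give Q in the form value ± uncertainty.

53.9 ± 9.12

Let h = u − y = 701. δh = √(δu² + δy²) = √(4760 + 0.00397) = 69.0, so δh/h = 0.0984.
Q is then a monomial in h, d, w:
δQ/Q = √((δh/h)² + (-2·δd/d)² + (1·δw/w)²) = √(0.00968 + 0.0175 + 0.00136) = 0.169
Q = 53.9, so δQ = 0.169 × 53.9 = 9.12.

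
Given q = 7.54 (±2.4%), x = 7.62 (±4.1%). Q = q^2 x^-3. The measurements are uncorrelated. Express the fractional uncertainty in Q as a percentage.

Products/powers → add relative errors in quadrature, weighted by exponent:
  (2·δq/q)² = (2×0.0240)² = 0.00230;  (-3·δx/x)² = (-3×0.0410)² = 0.0151
δQ/Q = √(0.0174) = 0.132

13.2%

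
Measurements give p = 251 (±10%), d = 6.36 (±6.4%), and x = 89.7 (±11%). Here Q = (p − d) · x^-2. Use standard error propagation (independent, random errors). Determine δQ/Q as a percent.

Let u = p − d = 245. δu = √(δp² + δd²) = √(630 + 0.166) = 25.1, so δu/u = 0.103.
Q is then a monomial in u, x:
δQ/Q = √((δu/u)² + (-2·δx/x)²) = √(0.0105 + 0.0484) = 0.243

24.3%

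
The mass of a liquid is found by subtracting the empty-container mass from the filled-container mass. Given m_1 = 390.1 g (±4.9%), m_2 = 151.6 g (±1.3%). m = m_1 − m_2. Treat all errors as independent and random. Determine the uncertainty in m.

19.2 g

Sums and differences: (δm)² = Σ (cᵢ δxᵢ)².
  (δm_1)² = 365;  (δm_2)² = 3.88
δm = √(369) = 19.2 g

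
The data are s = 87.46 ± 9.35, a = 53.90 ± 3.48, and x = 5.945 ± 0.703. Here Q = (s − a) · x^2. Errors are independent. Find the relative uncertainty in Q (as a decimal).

0.380

Let u = s − a = 33.56. δu = √(δs² + δa²) = √(87.4 + 12.1) = 9.98, so δu/u = 0.297.
Q is then a monomial in u, x:
δQ/Q = √((δu/u)² + (2·δx/x)²) = √(0.0884 + 0.0559) = 0.380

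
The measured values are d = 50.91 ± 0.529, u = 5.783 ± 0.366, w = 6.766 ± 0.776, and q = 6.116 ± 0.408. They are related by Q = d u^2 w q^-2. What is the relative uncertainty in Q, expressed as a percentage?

21.7%

For a monomial Q ∝ d, u^2, w, q^-2, fractional errors add in quadrature:
  (1·δd/d)² = (1×0.0104)² = 0.000108;  (2·δu/u)² = (2×0.0633)² = 0.0160;  (1·δw/w)² = (1×0.115)² = 0.0132;  (-2·δq/q)² = (-2×0.0667)² = 0.0178
δQ/Q = √(0.0471) = 0.217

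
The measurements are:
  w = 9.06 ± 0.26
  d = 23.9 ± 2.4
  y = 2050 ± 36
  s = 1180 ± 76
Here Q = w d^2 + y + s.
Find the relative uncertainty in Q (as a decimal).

0.125

Let p = w·d^2 = 5180. δp/p = √((1·δw/w)² + (2·δd/d)²) = √(0.000824 + 0.0403) = 0.203, so δp = 1050.
Q = p + y + s: δQ = √(δp² + δy² + δs²) = √(1.1e+06 + 1300 + 5780) = 1050
Q = 8410, so δQ/Q = 1050/8410 = 0.125.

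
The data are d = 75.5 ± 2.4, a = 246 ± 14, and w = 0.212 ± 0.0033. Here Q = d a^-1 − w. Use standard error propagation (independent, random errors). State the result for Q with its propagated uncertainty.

0.0949 ± 0.0203

Let p = d·a^-1 = 0.307. δp/p = √((1·δd/d)² + (-1·δa/a)²) = √(0.00101 + 0.00324) = 0.0652, so δp = 0.0200.
Q = p − w: δQ = √(δp² + δw²) = √(0.000400 + 1.09e-05) = 0.0203
Q = 0.0949.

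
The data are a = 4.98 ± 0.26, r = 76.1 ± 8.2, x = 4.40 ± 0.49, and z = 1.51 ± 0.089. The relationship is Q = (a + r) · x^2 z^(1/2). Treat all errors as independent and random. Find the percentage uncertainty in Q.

24.6%

Let u = a + r = 81.1. δu = √(δa² + δr²) = √(0.0676 + 67.2) = 8.20, so δu/u = 0.101.
Q is then a monomial in u, x, z:
δQ/Q = √((δu/u)² + (2·δx/x)² + (½·δz/z)²) = √(0.0102 + 0.0496 + 0.000868) = 0.246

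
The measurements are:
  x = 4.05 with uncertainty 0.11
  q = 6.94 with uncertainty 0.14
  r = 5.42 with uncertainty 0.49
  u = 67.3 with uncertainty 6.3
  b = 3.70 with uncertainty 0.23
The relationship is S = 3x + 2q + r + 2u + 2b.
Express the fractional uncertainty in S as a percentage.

Each term contributes (cᵢ δxᵢ)² to (δS)²:
  (3·δx)² = 0.109;  (2·δq)² = 0.0784;  (δr)² = 0.240;  (2·δu)² = 159;  (2·δb)² = 0.212
δS = √(159) = 12.6
S = 173, so δS/S = 12.6/173 = 0.0728.

7.28%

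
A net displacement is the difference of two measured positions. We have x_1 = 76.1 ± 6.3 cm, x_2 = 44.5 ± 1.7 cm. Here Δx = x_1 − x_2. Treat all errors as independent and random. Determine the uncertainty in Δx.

6.53 cm

Absolute uncertainties add in quadrature for a linear combination:
  (δx_1)² = 39.7;  (δx_2)² = 2.89
δΔx = √(42.6) = 6.53 cm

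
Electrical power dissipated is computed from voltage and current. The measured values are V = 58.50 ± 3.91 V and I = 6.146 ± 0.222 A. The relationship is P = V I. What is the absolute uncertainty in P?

27.3 W

Products/powers → add relative errors in quadrature, weighted by exponent:
  (1·δV/V)² = (1×0.0668)² = 0.00447;  (1·δI/I)² = (1×0.0361)² = 0.00130
δP/P = √(0.00577) = 0.0760
P = 359.5 W, so δP = 0.0760 × 359.5 = 27.3 W.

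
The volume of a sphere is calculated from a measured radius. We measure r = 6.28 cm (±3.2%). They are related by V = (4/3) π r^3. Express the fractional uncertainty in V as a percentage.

V ∝ r^3, so δV/V = |3| · δr/r = 3 × 0.0320 = 0.0960.

9.60%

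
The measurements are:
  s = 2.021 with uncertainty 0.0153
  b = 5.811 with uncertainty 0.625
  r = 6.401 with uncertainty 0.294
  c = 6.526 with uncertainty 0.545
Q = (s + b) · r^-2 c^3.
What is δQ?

14.8

Let u = s + b = 7.832. δu = √(δs² + δb²) = √(0.000234 + 0.391) = 0.625, so δu/u = 0.0798.
Q is then a monomial in u, r, c:
δQ/Q = √((δu/u)² + (-2·δr/r)² + (3·δc/c)²) = √(0.00637 + 0.00844 + 0.0628) = 0.279
Q = 53.13, so δQ = 0.279 × 53.13 = 14.8.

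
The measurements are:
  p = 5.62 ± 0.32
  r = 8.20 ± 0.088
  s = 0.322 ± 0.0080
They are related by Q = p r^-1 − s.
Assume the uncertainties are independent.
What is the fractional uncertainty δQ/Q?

0.111

Let w = p·r^-1 = 0.685. δw/w = √((1·δp/p)² + (-1·δr/r)²) = √(0.00324 + 0.000115) = 0.0579, so δw = 0.0397.
Q = w − s: δQ = √(δw² + δs²) = √(0.00158 + 6.4e-05) = 0.0405
Q = 0.363, so δQ/Q = 0.0405/0.363 = 0.111.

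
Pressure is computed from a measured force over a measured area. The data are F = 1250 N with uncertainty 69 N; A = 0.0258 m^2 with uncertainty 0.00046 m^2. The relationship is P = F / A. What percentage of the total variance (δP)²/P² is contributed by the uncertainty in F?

90.6%

(δP/P)² = (1·δF/F)² + (-1·δA/A)²
  F term: (1×0.0552)² = 0.00305
  A term: (-1×0.0178)² = 0.000318
Total = 0.00336. Share from F = 0.00305/0.00336 = 0.906.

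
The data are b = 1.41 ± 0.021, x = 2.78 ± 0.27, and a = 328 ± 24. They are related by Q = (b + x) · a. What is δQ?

Let u = b + x = 4.19. δu = √(δb² + δx²) = √(0.000441 + 0.0729) = 0.271, so δu/u = 0.0646.
Q is then a monomial in u, a:
δQ/Q = √((δu/u)² + (1·δa/a)²) = √(0.00418 + 0.00535) = 0.0976
Q = 1370, so δQ = 0.0976 × 1370 = 134.

134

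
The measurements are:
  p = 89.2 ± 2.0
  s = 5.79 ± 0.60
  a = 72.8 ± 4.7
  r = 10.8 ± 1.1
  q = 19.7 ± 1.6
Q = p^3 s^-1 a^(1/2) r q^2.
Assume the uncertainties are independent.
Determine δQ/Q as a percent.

Since Q is a product/quotient, work with relative uncertainties:
  (3·δp/p)² = (3×0.0224)² = 0.00452;  (-1·δs/s)² = (-1×0.104)² = 0.0107;  (½·δa/a)² = (0.5×0.0646)² = 0.00104;  (1·δr/r)² = (1×0.102)² = 0.0104;  (2·δq/q)² = (2×0.0812)² = 0.0264
δQ/Q = √(0.0531) = 0.230

23.0%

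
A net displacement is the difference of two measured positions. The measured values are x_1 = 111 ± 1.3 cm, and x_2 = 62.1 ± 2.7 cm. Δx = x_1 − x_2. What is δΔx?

For a sum/difference, combine absolute errors in quadrature:
  (δx_1)² = 1.69;  (δx_2)² = 7.29
δΔx = √(8.98) = 3.00 cm

3.00 cm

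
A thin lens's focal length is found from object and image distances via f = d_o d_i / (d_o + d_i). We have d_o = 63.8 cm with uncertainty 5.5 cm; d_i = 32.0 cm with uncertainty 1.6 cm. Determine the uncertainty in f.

∂f/∂d_o = (d_i/(d_o+d_i))² = 0.112;  ∂f/∂d_i = (d_o/(d_o+d_i))² = 0.444
δf = √((∂f/∂d_o · δd_o)² + (∂f/∂d_i · δd_i)²) = √(0.377 + 0.504) = 0.938 cm

0.938 cm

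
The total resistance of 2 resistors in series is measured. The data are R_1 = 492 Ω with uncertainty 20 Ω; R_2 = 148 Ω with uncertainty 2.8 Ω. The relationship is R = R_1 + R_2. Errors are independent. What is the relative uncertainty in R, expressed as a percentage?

Absolute uncertainties add in quadrature for a linear combination:
  (δR_1)² = 400;  (δR_2)² = 7.84
δR = √(408) = 20.2 Ω
R = 640 Ω, so δR/R = 20.2/640 = 0.0316.

3.16%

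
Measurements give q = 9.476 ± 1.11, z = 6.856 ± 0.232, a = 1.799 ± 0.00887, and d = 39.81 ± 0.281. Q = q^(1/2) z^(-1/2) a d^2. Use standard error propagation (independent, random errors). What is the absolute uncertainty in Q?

210

Each factor contributes (exponent × relative error)² to (δQ/Q)²:
  (½·δq/q)² = (0.5×0.117)² = 0.00343;  (−½·δz/z)² = (-0.5×0.0338)² = 0.000286;  (1·δa/a)² = (1×0.00493)² = 2.43e-05;  (2·δd/d)² = (2×0.00706)² = 0.000199
δQ/Q = √(0.00394) = 0.0628
Q = 3352, so δQ = 0.0628 × 3352 = 210.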